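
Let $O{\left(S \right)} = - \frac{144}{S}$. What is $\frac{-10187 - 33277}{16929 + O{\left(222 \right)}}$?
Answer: $- \frac{536056}{208783} \approx -2.5675$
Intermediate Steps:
$\frac{-10187 - 33277}{16929 + O{\left(222 \right)}} = \frac{-10187 - 33277}{16929 - \frac{144}{222}} = - \frac{43464}{16929 - \frac{24}{37}} = - \frac{43464}{\frac{626349}{37}} = \left(-43464\right) \frac{37}{626349} = - \frac{536056}{208783}$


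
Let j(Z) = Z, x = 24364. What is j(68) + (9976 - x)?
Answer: -14320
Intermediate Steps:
j(68) + (9976 - x) = 68 + (9976 - 1*24364) = 68 + (9976 - 24364) = 68 - 14388 = -14320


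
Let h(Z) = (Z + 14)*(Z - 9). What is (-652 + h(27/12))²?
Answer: 148522969/256 ≈ 5.8017e+5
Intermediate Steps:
h(Z) = (-9 + Z)*(14 + Z) (h(Z) = (14 + Z)*(-9 + Z) = (-9 + Z)*(14 + Z))
(-652 + h(27/12))² = (-652 + (-126 + (27/12)² + 5*(27/12)))² = (-652 + (-126 + (27*(1/12))² + 5*(27*(1/12))))² = (-652 + (-126 + (9/4)² + 5*(9/4)))² = (-652 + (-126 + 81/16 + 45/4))² = (-652 - 1755/16)² = (-12187/16)² = 148522969/256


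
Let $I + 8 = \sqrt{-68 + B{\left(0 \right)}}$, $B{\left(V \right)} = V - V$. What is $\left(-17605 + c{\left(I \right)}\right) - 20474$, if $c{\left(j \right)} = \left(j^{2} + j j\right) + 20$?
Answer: $-38067 - 64 i \sqrt{17} \approx -38067.0 - 263.88 i$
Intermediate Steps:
$B{\left(V \right)} = 0$
$I = -8 + 2 i \sqrt{17}$ ($I = -8 + \sqrt{-68 + 0} = -8 + \sqrt{-68} = -8 + 2 i \sqrt{17} \approx -8.0 + 8.2462 i$)
$c{\left(j \right)} = 20 + 2 j^{2}$ ($c{\left(j \right)} = \left(j^{2} + j^{2}\right) + 20 = 2 j^{2} + 20 = 20 + 2 j^{2}$)
$\left(-17605 + c{\left(I \right)}\right) - 20474 = \left(-17605 + \left(20 + 2 \left(-8 + 2 i \sqrt{17}\right)^{2}\right)\right) - 20474 = \left(-17585 + 2 \left(-8 + 2 i \sqrt{17}\right)^{2}\right) - 20474 = -38059 + 2 \left(-8 + 2 i \sqrt{17}\right)^{2}$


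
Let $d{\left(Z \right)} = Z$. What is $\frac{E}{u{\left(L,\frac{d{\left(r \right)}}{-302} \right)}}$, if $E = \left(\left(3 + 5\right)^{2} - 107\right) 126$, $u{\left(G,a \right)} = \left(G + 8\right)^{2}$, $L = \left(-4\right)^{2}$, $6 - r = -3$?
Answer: $- \frac{301}{32} \approx -9.4063$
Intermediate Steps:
$r = 9$ ($r = 6 - -3 = 6 + 3 = 9$)
$L = 16$
$u{\left(G,a \right)} = \left(8 + G\right)^{2}$
$E = -5418$ ($E = \left(8^{2} - 107\right) 126 = \left(64 - 107\right) 126 = \left(-43\right) 126 = -5418$)
$\frac{E}{u{\left(L,\frac{d{\left(r \right)}}{-302} \right)}} = - \frac{5418}{\left(8 + 16\right)^{2}} = - \frac{5418}{24^{2}} = - \frac{5418}{576} = \left(-5418\right) \frac{1}{576} = - \frac{301}{32}$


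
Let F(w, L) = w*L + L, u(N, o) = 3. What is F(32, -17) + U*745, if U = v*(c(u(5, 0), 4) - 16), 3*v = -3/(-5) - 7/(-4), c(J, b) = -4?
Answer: -36698/3 ≈ -12233.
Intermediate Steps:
v = 47/60 (v = (-3/(-5) - 7/(-4))/3 = (-3*(-⅕) - 7*(-¼))/3 = (⅗ + 7/4)/3 = (⅓)*(47/20) = 47/60 ≈ 0.78333)
F(w, L) = L + L*w (F(w, L) = L*w + L = L + L*w)
U = -47/3 (U = 47*(-4 - 16)/60 = (47/60)*(-20) = -47/3 ≈ -15.667)
F(32, -17) + U*745 = -17*(1 + 32) - 47/3*745 = -17*33 - 35015/3 = -561 - 35015/3 = -36698/3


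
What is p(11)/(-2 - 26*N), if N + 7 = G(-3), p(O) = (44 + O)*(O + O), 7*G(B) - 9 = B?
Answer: 4235/552 ≈ 7.6721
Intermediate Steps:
G(B) = 9/7 + B/7
p(O) = 2*O*(44 + O) (p(O) = (44 + O)*(2*O) = 2*O*(44 + O))
N = -43/7 (N = -7 + (9/7 + (⅐)*(-3)) = -7 + (9/7 - 3/7) = -7 + 6/7 = -43/7 ≈ -6.1429)
p(11)/(-2 - 26*N) = (2*11*(44 + 11))/(-2 - 26*(-43/7)) = (2*11*55)/(-2 + 1118/7) = 1210/(1104/7) = 1210*(7/1104) = 4235/552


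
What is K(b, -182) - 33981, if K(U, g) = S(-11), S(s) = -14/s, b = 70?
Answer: -373777/11 ≈ -33980.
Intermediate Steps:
K(U, g) = 14/11 (K(U, g) = -14/(-11) = -14*(-1/11) = 14/11)
K(b, -182) - 33981 = 14/11 - 33981 = -373777/11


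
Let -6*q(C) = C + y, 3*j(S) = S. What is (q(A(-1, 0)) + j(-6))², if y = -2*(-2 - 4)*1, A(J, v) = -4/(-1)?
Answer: 196/9 ≈ 21.778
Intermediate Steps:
A(J, v) = 4 (A(J, v) = -4*(-1) = 4)
j(S) = S/3
y = 12 (y = -2*(-6)*1 = 12*1 = 12)
q(C) = -2 - C/6 (q(C) = -(C + 12)/6 = -(12 + C)/6 = -2 - C/6)
(q(A(-1, 0)) + j(-6))² = ((-2 - ⅙*4) + (⅓)*(-6))² = ((-2 - ⅔) - 2)² = (-8/3 - 2)² = (-14/3)² = 196/9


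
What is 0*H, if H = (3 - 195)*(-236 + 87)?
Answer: 0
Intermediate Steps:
H = 28608 (H = -192*(-149) = 28608)
0*H = 0*28608 = 0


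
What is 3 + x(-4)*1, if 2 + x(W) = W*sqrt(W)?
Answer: 1 - 8*I ≈ 1.0 - 8.0*I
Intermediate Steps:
x(W) = -2 + W**(3/2) (x(W) = -2 + W*sqrt(W) = -2 + W**(3/2))
3 + x(-4)*1 = 3 + (-2 + (-4)**(3/2))*1 = 3 + (-2 - 8*I)*1 = 3 + (-2 - 8*I) = 1 - 8*I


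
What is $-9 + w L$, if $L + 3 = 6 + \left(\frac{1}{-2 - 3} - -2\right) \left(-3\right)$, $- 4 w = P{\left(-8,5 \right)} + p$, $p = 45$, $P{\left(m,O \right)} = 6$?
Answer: $\frac{108}{5} \approx 21.6$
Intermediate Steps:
$w = - \frac{51}{4}$ ($w = - \frac{6 + 45}{4} = \left(- \frac{1}{4}\right) 51 = - \frac{51}{4} \approx -12.75$)
$L = - \frac{12}{5}$ ($L = -3 + \left(6 + \left(\frac{1}{-2 - 3} - -2\right) \left(-3\right)\right) = -3 + \left(6 + \left(\frac{1}{-5} + 2\right) \left(-3\right)\right) = -3 + \left(6 + \left(- \frac{1}{5} + 2\right) \left(-3\right)\right) = -3 + \left(6 + \frac{9}{5} \left(-3\right)\right) = -3 + \left(6 - \frac{27}{5}\right) = -3 + \frac{3}{5} = - \frac{12}{5} \approx -2.4$)
$-9 + w L = -9 - - \frac{153}{5} = -9 + \frac{153}{5} = \frac{108}{5}$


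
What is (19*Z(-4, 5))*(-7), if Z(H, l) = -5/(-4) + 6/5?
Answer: -6517/20 ≈ -325.85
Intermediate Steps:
Z(H, l) = 49/20 (Z(H, l) = -5*(-1/4) + 6*(1/5) = 5/4 + 6/5 = 49/20)
(19*Z(-4, 5))*(-7) = (19*(49/20))*(-7) = (931/20)*(-7) = -6517/20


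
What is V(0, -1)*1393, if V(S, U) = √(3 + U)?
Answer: 1393*√2 ≈ 1970.0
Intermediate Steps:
V(0, -1)*1393 = √(3 - 1)*1393 = √2*1393 = 1393*√2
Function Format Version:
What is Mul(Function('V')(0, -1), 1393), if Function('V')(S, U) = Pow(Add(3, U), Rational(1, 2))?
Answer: Mul(1393, Pow(2, Rational(1, 2))) ≈ 1970.0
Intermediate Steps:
Mul(Function('V')(0, -1), 1393) = Mul(Pow(Add(3, -1), Rational(1, 2)), 1393) = Mul(Pow(2, Rational(1, 2)), 1393) = Mul(1393, Pow(2, Rational(1, 2)))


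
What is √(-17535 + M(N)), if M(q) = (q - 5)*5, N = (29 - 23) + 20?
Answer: I*√17430 ≈ 132.02*I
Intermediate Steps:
N = 26 (N = 6 + 20 = 26)
M(q) = -25 + 5*q (M(q) = (-5 + q)*5 = -25 + 5*q)
√(-17535 + M(N)) = √(-17535 + (-25 + 5*26)) = √(-17535 + (-25 + 130)) = √(-17535 + 105) = √(-17430) = I*√17430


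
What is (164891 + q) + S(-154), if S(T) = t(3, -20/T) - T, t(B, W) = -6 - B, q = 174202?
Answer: 339238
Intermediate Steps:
S(T) = -9 - T (S(T) = (-6 - 1*3) - T = (-6 - 3) - T = -9 - T)
(164891 + q) + S(-154) = (164891 + 174202) + (-9 - 1*(-154)) = 339093 + (-9 + 154) = 339093 + 145 = 339238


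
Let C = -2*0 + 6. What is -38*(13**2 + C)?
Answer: -6650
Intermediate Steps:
C = 6 (C = 0 + 6 = 6)
-38*(13**2 + C) = -38*(13**2 + 6) = -38*(169 + 6) = -38*175 = -6650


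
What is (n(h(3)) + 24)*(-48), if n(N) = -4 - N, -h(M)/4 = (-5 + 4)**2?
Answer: -1152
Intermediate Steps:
h(M) = -4 (h(M) = -4*(-5 + 4)**2 = -4*(-1)**2 = -4*1 = -4)
(n(h(3)) + 24)*(-48) = ((-4 - 1*(-4)) + 24)*(-48) = ((-4 + 4) + 24)*(-48) = (0 + 24)*(-48) = 24*(-48) = -1152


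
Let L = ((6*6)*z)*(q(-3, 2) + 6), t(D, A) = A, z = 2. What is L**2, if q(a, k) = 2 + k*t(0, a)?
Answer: 20736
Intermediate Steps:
q(a, k) = 2 + a*k (q(a, k) = 2 + k*a = 2 + a*k)
L = 144 (L = ((6*6)*2)*((2 - 3*2) + 6) = (36*2)*((2 - 6) + 6) = 72*(-4 + 6) = 72*2 = 144)
L**2 = 144**2 = 20736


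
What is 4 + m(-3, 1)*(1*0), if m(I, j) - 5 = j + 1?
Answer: 4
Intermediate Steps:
m(I, j) = 6 + j (m(I, j) = 5 + (j + 1) = 5 + (1 + j) = 6 + j)
4 + m(-3, 1)*(1*0) = 4 + (6 + 1)*(1*0) = 4 + 7*0 = 4 + 0 = 4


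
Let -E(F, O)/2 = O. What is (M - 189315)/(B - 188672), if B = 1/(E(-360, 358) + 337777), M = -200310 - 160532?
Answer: 185436468577/63593972991 ≈ 2.9159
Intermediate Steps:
E(F, O) = -2*O
M = -360842
B = 1/337061 (B = 1/(-2*358 + 337777) = 1/(-716 + 337777) = 1/337061 ≈ 2.9668e-6)
(M - 189315)/(B - 188672) = (-360842 - 189315)/(1/337061 - 188672) = -550157/(-63593972991/337061) = -550157*(-337061/63593972991) = 185436468577/63593972991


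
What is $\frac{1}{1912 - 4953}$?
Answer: $- \frac{1}{3041} \approx -0.00032884$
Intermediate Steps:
$\frac{1}{1912 - 4953} = \frac{1}{-3041} = - \frac{1}{3041}$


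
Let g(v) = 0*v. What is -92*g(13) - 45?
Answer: -45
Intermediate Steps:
g(v) = 0
-92*g(13) - 45 = -92*0 - 45 = 0 - 45 = -45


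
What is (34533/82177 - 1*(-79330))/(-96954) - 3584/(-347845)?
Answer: -2239093720425763/2771416377311010 ≈ -0.80792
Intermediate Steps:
(34533/82177 - 1*(-79330))/(-96954) - 3584/(-347845) = (34533*(1/82177) + 79330)*(-1/96954) - 3584*(-1/347845) = (34533/82177 + 79330)*(-1/96954) + 3584/347845 = (6519135943/82177)*(-1/96954) + 3584/347845 = -6519135943/7967388858 + 3584/347845 = -2239093720425763/2771416377311010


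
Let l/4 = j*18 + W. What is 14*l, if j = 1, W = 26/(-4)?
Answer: 644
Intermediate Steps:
W = -13/2 (W = 26*(-¼) = -13/2 ≈ -6.5000)
l = 46 (l = 4*(1*18 - 13/2) = 4*(18 - 13/2) = 4*(23/2) = 46)
14*l = 14*46 = 644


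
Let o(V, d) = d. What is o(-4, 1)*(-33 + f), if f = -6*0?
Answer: -33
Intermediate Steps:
f = 0 (f = -1*0 = 0)
o(-4, 1)*(-33 + f) = 1*(-33 + 0) = 1*(-33) = -33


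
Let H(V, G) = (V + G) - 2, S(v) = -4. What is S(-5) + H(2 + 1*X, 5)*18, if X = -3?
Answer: 32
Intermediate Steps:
H(V, G) = -2 + G + V (H(V, G) = (G + V) - 2 = -2 + G + V)
S(-5) + H(2 + 1*X, 5)*18 = -4 + (-2 + 5 + (2 + 1*(-3)))*18 = -4 + (-2 + 5 + (2 - 3))*18 = -4 + (-2 + 5 - 1)*18 = -4 + 2*18 = -4 + 36 = 32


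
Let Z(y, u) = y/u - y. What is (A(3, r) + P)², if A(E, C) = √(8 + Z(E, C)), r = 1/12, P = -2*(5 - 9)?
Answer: (8 + √41)² ≈ 207.45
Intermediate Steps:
Z(y, u) = -y + y/u
P = 8 (P = -2*(-4) = 8)
r = 1/12 ≈ 0.083333
A(E, C) = √(8 - E + E/C) (A(E, C) = √(8 + (-E + E/C)) = √(8 - E + E/C))
(A(3, r) + P)² = (√(8 - 1*3 + 3/(1/12)) + 8)² = (√(8 - 3 + 3*12) + 8)² = (√(8 - 3 + 36) + 8)² = (√41 + 8)² = (8 + √41)²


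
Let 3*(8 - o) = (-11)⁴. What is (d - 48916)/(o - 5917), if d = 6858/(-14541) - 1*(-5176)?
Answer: 318015099/78443848 ≈ 4.0540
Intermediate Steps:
o = -14617/3 (o = 8 - ⅓*(-11)⁴ = 8 - ⅓*14641 = 8 - 14641/3 = -14617/3 ≈ -4872.3)
d = 25085786/4847 (d = 6858*(-1/14541) + 5176 = -2286/4847 + 5176 = 25085786/4847 ≈ 5175.5)
(d - 48916)/(o - 5917) = (25085786/4847 - 48916)/(-14617/3 - 5917) = -212010066/(4847*(-32368/3)) = -212010066/4847*(-3/32368) = 318015099/78443848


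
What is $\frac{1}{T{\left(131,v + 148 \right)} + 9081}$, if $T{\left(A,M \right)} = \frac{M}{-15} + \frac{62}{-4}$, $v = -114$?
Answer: $\frac{30}{271897} \approx 0.00011034$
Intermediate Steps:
$T{\left(A,M \right)} = - \frac{31}{2} - \frac{M}{15}$ ($T{\left(A,M \right)} = M \left(- \frac{1}{15}\right) + 62 \left(- \frac{1}{4}\right) = - \frac{M}{15} - \frac{31}{2} = - \frac{31}{2} - \frac{M}{15}$)
$\frac{1}{T{\left(131,v + 148 \right)} + 9081} = \frac{1}{\left(- \frac{31}{2} - \frac{-114 + 148}{15}\right) + 9081} = \frac{1}{\left(- \frac{31}{2} - \frac{34}{15}\right) + 9081} = \frac{1}{- \frac{533}{30} + 9081} = \frac{1}{\frac{271897}{30}} = \frac{30}{271897}$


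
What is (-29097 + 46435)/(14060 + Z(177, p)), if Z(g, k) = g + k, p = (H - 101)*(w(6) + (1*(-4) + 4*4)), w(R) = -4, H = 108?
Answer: 17338/14293 ≈ 1.2130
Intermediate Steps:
p = 56 (p = (108 - 101)*(-4 + (1*(-4) + 4*4)) = 7*(-4 + (-4 + 16)) = 7*(-4 + 12) = 7*8 = 56)
(-29097 + 46435)/(14060 + Z(177, p)) = (-29097 + 46435)/(14060 + (177 + 56)) = 17338/(14060 + 233) = 17338/14293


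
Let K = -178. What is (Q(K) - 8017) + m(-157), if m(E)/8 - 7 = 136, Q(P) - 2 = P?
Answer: -7049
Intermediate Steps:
Q(P) = 2 + P
m(E) = 1144 (m(E) = 56 + 8*136 = 56 + 1088 = 1144)
(Q(K) - 8017) + m(-157) = ((2 - 178) - 8017) + 1144 = (-176 - 8017) + 1144 = -8193 + 1144 = -7049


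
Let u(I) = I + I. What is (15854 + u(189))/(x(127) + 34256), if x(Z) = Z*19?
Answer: 16232/36669 ≈ 0.44266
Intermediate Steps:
x(Z) = 19*Z
u(I) = 2*I
(15854 + u(189))/(x(127) + 34256) = (15854 + 2*189)/(19*127 + 34256) = (15854 + 378)/(2413 + 34256) = 16232/36669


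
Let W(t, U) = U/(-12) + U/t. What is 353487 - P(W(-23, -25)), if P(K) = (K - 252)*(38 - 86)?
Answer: 7855493/23 ≈ 3.4154e+5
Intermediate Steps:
W(t, U) = -U/12 + U/t (W(t, U) = U*(-1/12) + U/t = -U/12 + U/t)
P(K) = 12096 - 48*K (P(K) = (-252 + K)*(-48) = 12096 - 48*K)
353487 - P(W(-23, -25)) = 353487 - (12096 - 48*(-1/12*(-25) - 25/(-23))) = 353487 - (12096 - 48*(25/12 - 25*(-1/23))) = 353487 - (12096 - 48*(25/12 + 25/23)) = 353487 - (12096 - 48*875/276) = 353487 - (12096 - 3500/23) = 353487 - 1*274708/23 = 353487 - 274708/23 = 7855493/23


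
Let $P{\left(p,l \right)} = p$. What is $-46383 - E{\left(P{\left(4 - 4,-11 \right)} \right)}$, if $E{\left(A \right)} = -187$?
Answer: $-46196$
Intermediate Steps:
$-46383 - E{\left(P{\left(4 - 4,-11 \right)} \right)} = -46383 - -187 = -46383 + 187 = -46196$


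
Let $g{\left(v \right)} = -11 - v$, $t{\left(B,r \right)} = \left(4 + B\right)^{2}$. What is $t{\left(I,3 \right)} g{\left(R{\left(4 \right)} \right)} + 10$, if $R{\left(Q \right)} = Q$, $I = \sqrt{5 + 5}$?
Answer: $-380 - 120 \sqrt{10} \approx -759.47$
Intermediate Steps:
$I = \sqrt{10} \approx 3.1623$
$t{\left(I,3 \right)} g{\left(R{\left(4 \right)} \right)} + 10 = \left(4 + \sqrt{10}\right)^{2} \left(-11 - 4\right) + 10 = \left(4 + \sqrt{10}\right)^{2} \left(-15\right) + 10 = - 15 \left(4 + \sqrt{10}\right)^{2} + 10 = 10 - 15 \left(4 + \sqrt{10}\right)^{2}$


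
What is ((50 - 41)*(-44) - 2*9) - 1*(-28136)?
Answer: 27722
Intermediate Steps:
((50 - 41)*(-44) - 2*9) - 1*(-28136) = (9*(-44) - 18) + 28136 = (-396 - 18) + 28136 = -414 + 28136 = 27722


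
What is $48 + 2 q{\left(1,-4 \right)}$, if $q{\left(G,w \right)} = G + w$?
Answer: $42$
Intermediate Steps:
$48 + 2 q{\left(1,-4 \right)} = 48 + 2 \left(1 - 4\right) = 48 + 2 \left(-3\right) = 48 - 6 = 42$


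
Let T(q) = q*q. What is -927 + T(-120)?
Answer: 13473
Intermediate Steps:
T(q) = q²
-927 + T(-120) = -927 + (-120)² = -927 + 14400 = 13473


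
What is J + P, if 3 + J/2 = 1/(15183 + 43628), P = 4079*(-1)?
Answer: -240242933/58811 ≈ -4085.0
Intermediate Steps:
P = -4079
J = -352864/58811 (J = -6 + 2/(15183 + 43628) = -6 + 2/58811 = -352864/58811 ≈ -6.0000)
J + P = -352864/58811 - 4079 = -240242933/58811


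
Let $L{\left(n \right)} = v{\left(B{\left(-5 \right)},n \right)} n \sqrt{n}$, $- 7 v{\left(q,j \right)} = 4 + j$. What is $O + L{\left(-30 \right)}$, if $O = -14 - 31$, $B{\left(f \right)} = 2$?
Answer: $-45 - \frac{780 i \sqrt{30}}{7} \approx -45.0 - 610.32 i$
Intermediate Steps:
$v{\left(q,j \right)} = - \frac{4}{7} - \frac{j}{7}$ ($v{\left(q,j \right)} = - \frac{4 + j}{7} = - \frac{4}{7} - \frac{j}{7}$)
$L{\left(n \right)} = n^{\frac{3}{2}} \left(- \frac{4}{7} - \frac{n}{7}\right)$ ($L{\left(n \right)} = \left(- \frac{4}{7} - \frac{n}{7}\right) n \sqrt{n} = n \left(- \frac{4}{7} - \frac{n}{7}\right) \sqrt{n} = n^{\frac{3}{2}} \left(- \frac{4}{7} - \frac{n}{7}\right)$)
$O = -45$ ($O = -14 - 31 = -45$)
$O + L{\left(-30 \right)} = -45 + \frac{\left(-30\right)^{\frac{3}{2}} \left(-4 - -30\right)}{7} = -45 + \frac{- 30 i \sqrt{30} \left(-4 + 30\right)}{7} = -45 + \frac{1}{7} \left(- 30 i \sqrt{30}\right) 26 = -45 - \frac{780 i \sqrt{30}}{7}$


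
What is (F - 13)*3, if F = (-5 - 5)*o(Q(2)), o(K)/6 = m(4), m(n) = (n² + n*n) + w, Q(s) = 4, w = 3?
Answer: -6339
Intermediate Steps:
m(n) = 3 + 2*n² (m(n) = (n² + n*n) + 3 = (n² + n²) + 3 = 2*n² + 3 = 3 + 2*n²)
o(K) = 210 (o(K) = 6*(3 + 2*4²) = 6*(3 + 2*16) = 6*(3 + 32) = 6*35 = 210)
F = -2100 (F = (-5 - 5)*210 = -10*210 = -2100)
(F - 13)*3 = (-2100 - 13)*3 = -2113*3 = -6339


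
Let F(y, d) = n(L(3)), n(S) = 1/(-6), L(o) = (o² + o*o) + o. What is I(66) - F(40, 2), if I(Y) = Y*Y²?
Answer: 1724977/6 ≈ 2.8750e+5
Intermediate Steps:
L(o) = o + 2*o² (L(o) = (o² + o²) + o = 2*o² + o = o + 2*o²)
n(S) = -⅙
F(y, d) = -⅙
I(Y) = Y³
I(66) - F(40, 2) = 66³ - 1*(-⅙) = 287496 + ⅙ = 1724977/6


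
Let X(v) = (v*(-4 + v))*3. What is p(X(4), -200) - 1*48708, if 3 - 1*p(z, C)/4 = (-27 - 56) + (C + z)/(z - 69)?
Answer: -3337916/69 ≈ -48376.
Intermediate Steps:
X(v) = 3*v*(-4 + v)
p(z, C) = 344 - 4*(C + z)/(-69 + z) (p(z, C) = 12 - 4*((-27 - 56) + (C + z)/(z - 69)) = 12 - 4*(-83 + (C + z)/(-69 + z)) = 12 + (332 - 4*(C + z)/(-69 + z)) = 344 - 4*(C + z)/(-69 + z))
p(X(4), -200) - 1*48708 = 4*(-5934 - 1*(-200) + 85*(3*4*(-4 + 4)))/(-69 + 3*4*(-4 + 4)) - 1*48708 = 4*(-5934 + 200 + 85*(3*4*0))/(-69 + 3*4*0) - 48708 = 4*(-5934 + 200 + 85*0)/(-69 + 0) - 48708 = 4*(-5934 + 200 + 0)/(-69) - 48708 = 4*(-1/69)*(-5734) - 48708 = 22936/69 - 48708 = -3337916/69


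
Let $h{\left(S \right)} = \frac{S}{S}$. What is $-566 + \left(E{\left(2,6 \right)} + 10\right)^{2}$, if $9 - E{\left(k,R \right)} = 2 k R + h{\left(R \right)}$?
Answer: $-530$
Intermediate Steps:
$h{\left(S \right)} = 1$
$E{\left(k,R \right)} = 8 - 2 R k$ ($E{\left(k,R \right)} = 9 - \left(2 k R + 1\right) = 9 - \left(2 R k + 1\right) = 9 - \left(1 + 2 R k\right) = 8 - 2 R k$)
$-566 + \left(E{\left(2,6 \right)} + 10\right)^{2} = -566 + \left(\left(8 - 12 \cdot 2\right) + 10\right)^{2} = -566 + \left(\left(8 - 24\right) + 10\right)^{2} = -566 + \left(-16 + 10\right)^{2} = -566 + \left(-6\right)^{2} = -566 + 36 = -530$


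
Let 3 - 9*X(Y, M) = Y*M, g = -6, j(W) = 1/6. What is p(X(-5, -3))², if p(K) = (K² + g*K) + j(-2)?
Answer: 32041/324 ≈ 98.892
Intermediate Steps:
j(W) = ⅙ (j(W) = 1*(⅙) = ⅙)
X(Y, M) = ⅓ - M*Y/9 (X(Y, M) = ⅓ - Y*M/9 = ⅓ - M*Y/9)
p(K) = ⅙ + K² - 6*K (p(K) = (K² - 6*K) + ⅙ = ⅙ + K² - 6*K)
p(X(-5, -3))² = (⅙ + (⅓ - ⅑*(-3)*(-5))² - 6*(⅓ - ⅑*(-3)*(-5)))² = (⅙ + (⅓ - 5/3)² - 6*(⅓ - 5/3))² = (⅙ + (-4/3)² - 6*(-4/3))² = (⅙ + 16/9 + 8)² = (179/18)² = 32041/324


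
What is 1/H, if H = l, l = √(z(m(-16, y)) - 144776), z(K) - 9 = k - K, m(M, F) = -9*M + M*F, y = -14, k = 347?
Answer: -I*√36197/72394 ≈ -0.0026281*I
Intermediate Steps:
m(M, F) = -9*M + F*M
z(K) = 356 - K (z(K) = 9 + (347 - K) = 356 - K)
l = 2*I*√36197 (l = √((356 - (-16)*(-9 - 14)) - 144776) = √((356 - (-16)*(-23)) - 144776) = √((356 - 1*368) - 144776) = √((356 - 368) - 144776) = √(-12 - 144776) = √(-144788) = 2*I*√36197 ≈ 380.51*I)
H = 2*I*√36197 ≈ 380.51*I
1/H = 1/(2*I*√36197) = -I*√36197/72394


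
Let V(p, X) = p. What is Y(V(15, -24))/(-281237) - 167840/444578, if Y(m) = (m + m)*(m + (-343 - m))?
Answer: -21314055230/62515891493 ≈ -0.34094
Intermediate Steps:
Y(m) = -686*m (Y(m) = (2*m)*(-343) = -686*m)
Y(V(15, -24))/(-281237) - 167840/444578 = -686*15/(-281237) - 167840/444578 = -10290*(-1/281237) - 167840*1/444578 = 10290/281237 - 83920/222289 = -21314055230/62515891493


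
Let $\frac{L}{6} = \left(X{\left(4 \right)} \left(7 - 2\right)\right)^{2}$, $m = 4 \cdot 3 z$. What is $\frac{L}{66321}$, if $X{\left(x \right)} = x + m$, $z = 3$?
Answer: $\frac{80000}{22107} \approx 3.6188$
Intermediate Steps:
$m = 36$ ($m = 4 \cdot 3 \cdot 3 = 12 \cdot 3 = 36$)
$X{\left(x \right)} = 36 + x$ ($X{\left(x \right)} = x + 36 = 36 + x$)
$L = 240000$ ($L = 6 \left(\left(36 + 4\right) \left(7 - 2\right)\right)^{2} = 6 \left(40 \cdot 5\right)^{2} = 6 \cdot 200^{2} = 6 \cdot 40000 = 240000$)
$\frac{L}{66321} = \frac{240000}{66321} = 240000 \cdot \frac{1}{66321} = \frac{80000}{22107}$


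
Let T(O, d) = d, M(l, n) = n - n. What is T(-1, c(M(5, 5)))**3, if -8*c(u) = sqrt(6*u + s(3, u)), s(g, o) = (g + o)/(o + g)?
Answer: -1/512 ≈ -0.0019531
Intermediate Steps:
s(g, o) = 1 (s(g, o) = (g + o)/(g + o) = 1)
M(l, n) = 0
c(u) = -sqrt(1 + 6*u)/8 (c(u) = -sqrt(6*u + 1)/8 = -sqrt(1 + 6*u)/8)
T(-1, c(M(5, 5)))**3 = (-sqrt(1 + 6*0)/8)**3 = (-sqrt(1 + 0)/8)**3 = (-sqrt(1)/8)**3 = (-1/8*1)**3 = (-1/8)**3 = -1/512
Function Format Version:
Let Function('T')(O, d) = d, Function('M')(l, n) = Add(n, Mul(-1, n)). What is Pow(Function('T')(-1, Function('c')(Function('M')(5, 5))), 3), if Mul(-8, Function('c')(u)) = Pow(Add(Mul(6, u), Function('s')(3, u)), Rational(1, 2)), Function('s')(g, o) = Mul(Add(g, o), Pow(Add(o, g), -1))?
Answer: Rational(-1, 512) ≈ -0.0019531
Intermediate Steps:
Function('s')(g, o) = 1 (Function('s')(g, o) = Mul(Add(g, o), Pow(Add(g, o), -1)) = 1)
Function('M')(l, n) = 0
Function('c')(u) = Mul(Rational(-1, 8), Pow(Add(1, Mul(6, u)), Rational(1, 2))) (Function('c')(u) = Mul(Rational(-1, 8), Pow(Add(Mul(6, u), 1), Rational(1, 2))) = Mul(Rational(-1, 8), Pow(Add(1, Mul(6, u)), Rational(1, 2))))
Pow(Function('T')(-1, Function('c')(Function('M')(5, 5))), 3) = Pow(Mul(Rational(-1, 8), Pow(Add(1, Mul(6, 0)), Rational(1, 2))), 3) = Pow(Mul(Rational(-1, 8), Pow(Add(1, 0), Rational(1, 2))), 3) = Pow(Mul(Rational(-1, 8), Pow(1, Rational(1, 2))), 3) = Pow(Mul(Rational(-1, 8), 1), 3) = Pow(Rational(-1, 8), 3) = Rational(-1, 512)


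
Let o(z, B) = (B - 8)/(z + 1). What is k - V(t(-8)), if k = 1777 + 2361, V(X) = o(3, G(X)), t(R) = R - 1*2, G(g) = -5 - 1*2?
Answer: 16567/4 ≈ 4141.8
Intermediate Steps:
G(g) = -7 (G(g) = -5 - 2 = -7)
o(z, B) = (-8 + B)/(1 + z)
t(R) = -2 + R (t(R) = R - 2 = -2 + R)
V(X) = -15/4 (V(X) = (-8 - 7)/(1 + 3) = -15/4)
k = 4138
k - V(t(-8)) = 4138 - 1*(-15/4) = 4138 + 15/4 = 16567/4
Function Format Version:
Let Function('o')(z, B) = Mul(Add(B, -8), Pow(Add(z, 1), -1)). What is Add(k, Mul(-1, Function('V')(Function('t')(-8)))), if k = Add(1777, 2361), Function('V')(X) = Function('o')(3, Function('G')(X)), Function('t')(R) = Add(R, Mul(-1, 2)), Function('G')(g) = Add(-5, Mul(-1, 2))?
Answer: Rational(16567, 4) ≈ 4141.8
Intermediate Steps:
Function('G')(g) = -7 (Function('G')(g) = Add(-5, -2) = -7)
Function('o')(z, B) = Mul(Pow(Add(1, z), -1), Add(-8, B)) (Function('o')(z, B) = Mul(Add(-8, B), Pow(Add(1, z), -1)) = Mul(Pow(Add(1, z), -1), Add(-8, B)))
Function('t')(R) = Add(-2, R) (Function('t')(R) = Add(R, -2) = Add(-2, R))
Function('V')(X) = Rational(-15, 4) (Function('V')(X) = Mul(Pow(Add(1, 3), -1), Add(-8, -7)) = Mul(Pow(4, -1), -15) = Mul(Rational(1, 4), -15) = Rational(-15, 4))
k = 4138
Add(k, Mul(-1, Function('V')(Function('t')(-8)))) = Add(4138, Mul(-1, Rational(-15, 4))) = Add(4138, Rational(15, 4)) = Rational(16567, 4)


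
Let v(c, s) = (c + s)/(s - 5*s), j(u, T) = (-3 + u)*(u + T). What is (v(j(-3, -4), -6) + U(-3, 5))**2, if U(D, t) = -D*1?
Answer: 81/4 ≈ 20.250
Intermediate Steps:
j(u, T) = (-3 + u)*(T + u)
U(D, t) = -D
v(c, s) = -(c + s)/(4*s) (v(c, s) = (c + s)/((-4*s)) = (c + s)*(-1/(4*s)) = -(c + s)/(4*s))
(v(j(-3, -4), -6) + U(-3, 5))**2 = ((1/4)*(-((-3)**2 - 3*(-4) - 3*(-3) - 4*(-3)) - 1*(-6))/(-6) - 1*(-3))**2 = ((1/4)*(-1/6)*(-(9 + 12 + 9 + 12) + 6) + 3)**2 = ((1/4)*(-1/6)*(-1*42 + 6) + 3)**2 = ((1/4)*(-1/6)*(-42 + 6) + 3)**2 = ((1/4)*(-1/6)*(-36) + 3)**2 = (3/2 + 3)**2 = (9/2)**2 = 81/4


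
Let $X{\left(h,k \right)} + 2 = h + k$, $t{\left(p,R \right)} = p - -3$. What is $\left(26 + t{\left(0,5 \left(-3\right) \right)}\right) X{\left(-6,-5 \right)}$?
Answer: $-377$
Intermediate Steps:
$t{\left(p,R \right)} = 3 + p$ ($t{\left(p,R \right)} = p + 3 = 3 + p$)
$X{\left(h,k \right)} = -2 + h + k$ ($X{\left(h,k \right)} = -2 + \left(h + k\right) = -2 + h + k$)
$\left(26 + t{\left(0,5 \left(-3\right) \right)}\right) X{\left(-6,-5 \right)} = \left(26 + \left(3 + 0\right)\right) \left(-2 - 6 - 5\right) = \left(26 + 3\right) \left(-13\right) = 29 \left(-13\right) = -377$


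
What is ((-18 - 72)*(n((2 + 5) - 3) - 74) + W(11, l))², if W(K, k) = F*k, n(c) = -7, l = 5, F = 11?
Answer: 53949025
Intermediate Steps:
W(K, k) = 11*k
((-18 - 72)*(n((2 + 5) - 3) - 74) + W(11, l))² = ((-18 - 72)*(-7 - 74) + 11*5)² = (-90*(-81) + 55)² = (7290 + 55)² = 7345² = 53949025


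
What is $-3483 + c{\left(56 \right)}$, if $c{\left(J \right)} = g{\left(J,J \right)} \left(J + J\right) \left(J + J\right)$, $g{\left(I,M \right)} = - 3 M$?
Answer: $-2110875$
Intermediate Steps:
$c{\left(J \right)} = - 12 J^{3}$ ($c{\left(J \right)} = - 3 J \left(J + J\right) \left(J + J\right) = - 3 J 2 J 2 J = - 3 J 4 J^{2} = - 12 J^{3}$)
$-3483 + c{\left(56 \right)} = -3483 - 12 \cdot 56^{3} = -3483 - 2107392 = -2110875$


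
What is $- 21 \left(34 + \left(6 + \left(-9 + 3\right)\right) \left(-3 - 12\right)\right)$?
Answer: $-714$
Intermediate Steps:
$- 21 \left(34 + \left(6 + \left(-9 + 3\right)\right) \left(-3 - 12\right)\right) = - 21 \left(34 + \left(6 - 6\right) \left(-15\right)\right) = - 21 \left(34 + 0 \left(-15\right)\right) = - 21 \left(34 + 0\right) = \left(-21\right) 34 = -714$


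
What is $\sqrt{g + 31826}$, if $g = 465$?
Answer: $7 \sqrt{659} \approx 179.7$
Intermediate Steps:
$\sqrt{g + 31826} = \sqrt{465 + 31826} = \sqrt{32291} = 7 \sqrt{659}$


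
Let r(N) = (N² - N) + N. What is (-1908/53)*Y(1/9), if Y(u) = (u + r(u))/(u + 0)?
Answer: -40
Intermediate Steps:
r(N) = N²
Y(u) = (u + u²)/u (Y(u) = (u + u²)/(u + 0) = (u + u²)/u)
(-1908/53)*Y(1/9) = (-1908/53)*(1 + 1/9) = (-1908/53)*(1 + ⅑) = -36*1*(10/9) = -36*10/9 = -40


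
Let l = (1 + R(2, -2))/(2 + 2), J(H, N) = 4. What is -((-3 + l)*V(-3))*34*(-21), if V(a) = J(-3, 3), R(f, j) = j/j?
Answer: -7140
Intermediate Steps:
R(f, j) = 1
V(a) = 4
l = 1/2 (l = (1 + 1)/(2 + 2) = 2/4 = 2*(1/4) = 1/2 ≈ 0.50000)
-((-3 + l)*V(-3))*34*(-21) = -((-3 + 1/2)*4)*34*(-21) = --5/2*4*34*(-21) = -(-10*34)*(-21) = -(-340)*(-21) = -1*7140 = -7140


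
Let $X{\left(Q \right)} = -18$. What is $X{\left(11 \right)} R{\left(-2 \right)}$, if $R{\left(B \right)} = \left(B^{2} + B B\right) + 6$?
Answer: $-252$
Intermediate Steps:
$R{\left(B \right)} = 6 + 2 B^{2}$ ($R{\left(B \right)} = \left(B^{2} + B^{2}\right) + 6 = 2 B^{2} + 6 = 6 + 2 B^{2}$)
$X{\left(11 \right)} R{\left(-2 \right)} = - 18 \left(6 + 2 \left(-2\right)^{2}\right) = - 18 \left(6 + 2 \cdot 4\right) = - 18 \left(6 + 8\right) = \left(-18\right) 14 = -252$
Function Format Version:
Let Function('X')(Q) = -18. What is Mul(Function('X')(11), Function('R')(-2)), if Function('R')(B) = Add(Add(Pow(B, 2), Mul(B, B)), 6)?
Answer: -252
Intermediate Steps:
Function('R')(B) = Add(6, Mul(2, Pow(B, 2))) (Function('R')(B) = Add(Add(Pow(B, 2), Pow(B, 2)), 6) = Add(Mul(2, Pow(B, 2)), 6) = Add(6, Mul(2, Pow(B, 2))))
Mul(Function('X')(11), Function('R')(-2)) = Mul(-18, Add(6, Mul(2, Pow(-2, 2)))) = Mul(-18, Add(6, Mul(2, 4))) = Mul(-18, Add(6, 8)) = Mul(-18, 14) = -252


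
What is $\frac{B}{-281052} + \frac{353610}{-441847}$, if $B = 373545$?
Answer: $- \frac{29381392815}{13797998116} \approx -2.1294$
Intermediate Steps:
$\frac{B}{-281052} + \frac{353610}{-441847} = \frac{373545}{-281052} + \frac{353610}{-441847} = 373545 \left(- \frac{1}{281052}\right) + 353610 \left(- \frac{1}{441847}\right) = - \frac{41505}{31228} - \frac{353610}{441847} = - \frac{29381392815}{13797998116}$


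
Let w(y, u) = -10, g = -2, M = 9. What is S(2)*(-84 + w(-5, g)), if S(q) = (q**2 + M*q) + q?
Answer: -2256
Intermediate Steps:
S(q) = q**2 + 10*q (S(q) = (q**2 + 9*q) + q = q**2 + 10*q)
S(2)*(-84 + w(-5, g)) = (2*(10 + 2))*(-84 - 10) = (2*12)*(-94) = 24*(-94) = -2256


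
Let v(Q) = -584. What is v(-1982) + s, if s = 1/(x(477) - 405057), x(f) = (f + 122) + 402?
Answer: -235968705/404056 ≈ -584.00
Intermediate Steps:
x(f) = 524 + f (x(f) = (122 + f) + 402 = 524 + f)
s = -1/404056 (s = 1/((524 + 477) - 405057) = 1/(1001 - 405057) = 1/(-404056) = -1/404056 ≈ -2.4749e-6)
v(-1982) + s = -584 - 1/404056 = -235968705/404056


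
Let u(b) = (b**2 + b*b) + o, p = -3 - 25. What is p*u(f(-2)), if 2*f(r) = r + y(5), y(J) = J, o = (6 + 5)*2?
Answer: -742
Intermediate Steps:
o = 22 (o = 11*2 = 22)
f(r) = 5/2 + r/2 (f(r) = (r + 5)/2 = (5 + r)/2 = 5/2 + r/2)
p = -28
u(b) = 22 + 2*b**2 (u(b) = (b**2 + b*b) + 22 = (b**2 + b**2) + 22 = 2*b**2 + 22 = 22 + 2*b**2)
p*u(f(-2)) = -28*(22 + 2*(5/2 + (1/2)*(-2))**2) = -28*(22 + 2*(5/2 - 1)**2) = -28*(22 + 2*(3/2)**2) = -28*(22 + 2*(9/4)) = -28*(22 + 9/2) = -28*53/2 = -742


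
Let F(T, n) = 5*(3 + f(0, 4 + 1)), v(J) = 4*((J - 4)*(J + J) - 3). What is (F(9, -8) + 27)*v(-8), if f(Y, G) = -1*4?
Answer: 16632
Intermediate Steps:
v(J) = -12 + 8*J*(-4 + J) (v(J) = 4*((-4 + J)*(2*J) - 3) = 4*(2*J*(-4 + J) - 3) = 4*(-3 + 2*J*(-4 + J)) = -12 + 8*J*(-4 + J))
f(Y, G) = -4
F(T, n) = -5 (F(T, n) = 5*(3 - 4) = 5*(-1) = -5)
(F(9, -8) + 27)*v(-8) = (-5 + 27)*(-12 - 32*(-8) + 8*(-8)²) = 22*(-12 + 256 + 8*64) = 22*(-12 + 256 + 512) = 22*756 = 16632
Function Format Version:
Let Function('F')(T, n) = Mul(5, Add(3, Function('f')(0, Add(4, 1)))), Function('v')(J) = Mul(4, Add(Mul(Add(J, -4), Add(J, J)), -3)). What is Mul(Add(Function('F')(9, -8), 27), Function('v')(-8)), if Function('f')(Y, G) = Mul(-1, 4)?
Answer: 16632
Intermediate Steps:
Function('v')(J) = Add(-12, Mul(8, J, Add(-4, J))) (Function('v')(J) = Mul(4, Add(Mul(Add(-4, J), Mul(2, J)), -3)) = Mul(4, Add(Mul(2, J, Add(-4, J)), -3)) = Mul(4, Add(-3, Mul(2, J, Add(-4, J)))) = Add(-12, Mul(8, J, Add(-4, J))))
Function('f')(Y, G) = -4
Function('F')(T, n) = -5 (Function('F')(T, n) = Mul(5, Add(3, -4)) = Mul(5, -1) = -5)
Mul(Add(Function('F')(9, -8), 27), Function('v')(-8)) = Mul(Add(-5, 27), Add(-12, Mul(-32, -8), Mul(8, Pow(-8, 2)))) = Mul(22, Add(-12, 256, Mul(8, 64))) = Mul(22, Add(-12, 256, 512)) = Mul(22, 756) = 16632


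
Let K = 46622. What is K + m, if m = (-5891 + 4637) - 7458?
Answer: 37910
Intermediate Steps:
m = -8712 (m = -1254 - 7458 = -8712)
K + m = 46622 - 8712 = 37910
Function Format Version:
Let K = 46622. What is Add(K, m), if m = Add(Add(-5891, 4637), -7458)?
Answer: 37910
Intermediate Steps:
m = -8712 (m = Add(-1254, -7458) = -8712)
Add(K, m) = Add(46622, -8712) = 37910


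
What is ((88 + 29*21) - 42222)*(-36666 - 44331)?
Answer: 3363400425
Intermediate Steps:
((88 + 29*21) - 42222)*(-36666 - 44331) = ((88 + 609) - 42222)*(-80997) = (697 - 42222)*(-80997) = -41525*(-80997) = 3363400425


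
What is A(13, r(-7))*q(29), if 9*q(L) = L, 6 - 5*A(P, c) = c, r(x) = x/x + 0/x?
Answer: 29/9 ≈ 3.2222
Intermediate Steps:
r(x) = 1 (r(x) = 1 + 0 = 1)
A(P, c) = 6/5 - c/5
q(L) = L/9
A(13, r(-7))*q(29) = (6/5 - ⅕*1)*((⅑)*29) = (6/5 - ⅕)*(29/9) = 1*(29/9) = 29/9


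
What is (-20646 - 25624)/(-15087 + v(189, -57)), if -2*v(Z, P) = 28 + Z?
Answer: 92540/30391 ≈ 3.0450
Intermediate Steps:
v(Z, P) = -14 - Z/2 (v(Z, P) = -(28 + Z)/2 = -14 - Z/2)
(-20646 - 25624)/(-15087 + v(189, -57)) = (-20646 - 25624)/(-15087 + (-14 - 1/2*189)) = -46270/(-15087 + (-14 - 189/2)) = -46270/(-15087 - 217/2) = -46270/(-30391/2) = -46270*(-2/30391) = 92540/30391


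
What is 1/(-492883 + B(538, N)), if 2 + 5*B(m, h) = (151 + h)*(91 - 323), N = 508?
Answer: -1/523461 ≈ -1.9104e-6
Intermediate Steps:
B(m, h) = -35034/5 - 232*h/5 (B(m, h) = -⅖ + ((151 + h)*(91 - 323))/5 = -⅖ + ((151 + h)*(-232))/5 = -⅖ + (-35032 - 232*h)/5 = -⅖ + (-35032/5 - 232*h/5) = -35034/5 - 232*h/5)
1/(-492883 + B(538, N)) = 1/(-492883 + (-35034/5 - 232/5*508)) = 1/(-492883 + (-35034/5 - 117856/5)) = 1/(-492883 - 30578) = 1/(-523461) = -1/523461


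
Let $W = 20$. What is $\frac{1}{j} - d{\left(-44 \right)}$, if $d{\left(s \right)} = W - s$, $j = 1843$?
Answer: $- \frac{117951}{1843} \approx -63.999$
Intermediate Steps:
$d{\left(s \right)} = 20 - s$
$\frac{1}{j} - d{\left(-44 \right)} = \frac{1}{1843} - \left(20 - -44\right) = \frac{1}{1843} - \left(20 + 44\right) = \frac{1}{1843} - 64 = - \frac{117951}{1843}$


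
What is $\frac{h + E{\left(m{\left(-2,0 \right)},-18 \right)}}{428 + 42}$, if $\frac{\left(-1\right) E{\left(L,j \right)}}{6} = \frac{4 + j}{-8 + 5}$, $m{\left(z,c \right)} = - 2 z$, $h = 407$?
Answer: $\frac{379}{470} \approx 0.80638$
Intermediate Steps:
$E{\left(L,j \right)} = 8 + 2 j$ ($E{\left(L,j \right)} = - 6 \frac{4 + j}{-8 + 5} = - 6 \frac{4 + j}{-3} = - 6 \left(4 + j\right) \left(- \frac{1}{3}\right) = - 6 \left(- \frac{4}{3} - \frac{j}{3}\right) = 8 + 2 j$)
$\frac{h + E{\left(m{\left(-2,0 \right)},-18 \right)}}{428 + 42} = \frac{407 + \left(8 + 2 \left(-18\right)\right)}{428 + 42} = \frac{407 + \left(8 - 36\right)}{470} = \left(407 - 28\right) \frac{1}{470} = 379 \cdot \frac{1}{470} = \frac{379}{470}$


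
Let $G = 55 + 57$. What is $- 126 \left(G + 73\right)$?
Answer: $-23310$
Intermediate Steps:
$G = 112$
$- 126 \left(G + 73\right) = - 126 \left(112 + 73\right) = \left(-126\right) 185 = -23310$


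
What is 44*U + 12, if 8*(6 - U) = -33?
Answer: 915/2 ≈ 457.50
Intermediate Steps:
U = 81/8 (U = 6 - ⅛*(-33) = 6 + 33/8 = 81/8 ≈ 10.125)
44*U + 12 = 44*(81/8) + 12 = 891/2 + 12 = 915/2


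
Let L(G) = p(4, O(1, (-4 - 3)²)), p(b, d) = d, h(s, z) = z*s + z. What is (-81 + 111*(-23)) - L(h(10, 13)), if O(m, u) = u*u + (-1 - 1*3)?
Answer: -5031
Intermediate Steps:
h(s, z) = z + s*z (h(s, z) = s*z + z = z + s*z)
O(m, u) = -4 + u² (O(m, u) = u² + (-1 - 3) = u² - 4 = -4 + u²)
L(G) = 2397 (L(G) = -4 + ((-4 - 3)²)² = -4 + ((-7)²)² = -4 + 49² = -4 + 2401 = 2397)
(-81 + 111*(-23)) - L(h(10, 13)) = (-81 + 111*(-23)) - 1*2397 = (-81 - 2553) - 2397 = -2634 - 2397 = -5031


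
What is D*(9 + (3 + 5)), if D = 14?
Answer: 238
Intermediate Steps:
D*(9 + (3 + 5)) = 14*(9 + (3 + 5)) = 14*(9 + 8) = 14*17 = 238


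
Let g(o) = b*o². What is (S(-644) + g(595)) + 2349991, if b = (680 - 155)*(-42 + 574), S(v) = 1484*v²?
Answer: 99497000715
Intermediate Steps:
b = 279300 (b = 525*532 = 279300)
g(o) = 279300*o²
(S(-644) + g(595)) + 2349991 = (1484*(-644)² + 279300*595²) + 2349991 = (1484*414736 + 279300*354025) + 2349991 = (615468224 + 98879182500) + 2349991 = 99494650724 + 2349991 = 99497000715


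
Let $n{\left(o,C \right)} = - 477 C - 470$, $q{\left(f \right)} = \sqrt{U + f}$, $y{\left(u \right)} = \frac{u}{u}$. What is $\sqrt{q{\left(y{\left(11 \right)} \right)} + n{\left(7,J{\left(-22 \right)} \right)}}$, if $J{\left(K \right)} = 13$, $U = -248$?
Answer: $\sqrt{-6671 + i \sqrt{247}} \approx 0.0962 + 81.676 i$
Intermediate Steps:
$y{\left(u \right)} = 1$
$q{\left(f \right)} = \sqrt{-248 + f}$
$n{\left(o,C \right)} = -470 - 477 C$
$\sqrt{q{\left(y{\left(11 \right)} \right)} + n{\left(7,J{\left(-22 \right)} \right)}} = \sqrt{\sqrt{-248 + 1} - 6671} = \sqrt{\sqrt{-247} - 6671} = \sqrt{i \sqrt{247} - 6671} = \sqrt{-6671 + i \sqrt{247}}$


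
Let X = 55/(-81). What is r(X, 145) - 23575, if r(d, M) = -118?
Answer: -23693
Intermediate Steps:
X = -55/81 (X = 55*(-1/81) = -55/81 ≈ -0.67901)
r(X, 145) - 23575 = -118 - 23575 = -23693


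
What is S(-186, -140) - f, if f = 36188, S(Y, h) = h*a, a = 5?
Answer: -36888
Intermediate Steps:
S(Y, h) = 5*h (S(Y, h) = h*5 = 5*h)
S(-186, -140) - f = 5*(-140) - 1*36188 = -700 - 36188 = -36888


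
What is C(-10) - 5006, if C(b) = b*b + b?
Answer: -4916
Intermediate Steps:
C(b) = b + b² (C(b) = b² + b = b + b²)
C(-10) - 5006 = -10*(1 - 10) - 5006 = -10*(-9) - 5006 = 90 - 5006 = -4916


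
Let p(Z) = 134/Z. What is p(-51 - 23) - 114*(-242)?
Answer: 1020689/37 ≈ 27586.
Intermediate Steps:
p(-51 - 23) - 114*(-242) = 134/(-51 - 23) - 114*(-242) = 134/(-74) + 27588 = 134*(-1/74) + 27588 = -67/37 + 27588 = 1020689/37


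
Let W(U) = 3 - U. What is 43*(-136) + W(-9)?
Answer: -5836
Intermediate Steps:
43*(-136) + W(-9) = 43*(-136) + (3 - 1*(-9)) = -5848 + (3 + 9) = -5848 + 12 = -5836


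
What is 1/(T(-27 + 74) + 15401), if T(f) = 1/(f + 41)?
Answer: 88/1355289 ≈ 6.4931e-5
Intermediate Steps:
T(f) = 1/(41 + f)
1/(T(-27 + 74) + 15401) = 1/(1/(41 + (-27 + 74)) + 15401) = 1/(1/(41 + 47) + 15401) = 1/(1/88 + 15401) = 1/(1355289/88) = 88/1355289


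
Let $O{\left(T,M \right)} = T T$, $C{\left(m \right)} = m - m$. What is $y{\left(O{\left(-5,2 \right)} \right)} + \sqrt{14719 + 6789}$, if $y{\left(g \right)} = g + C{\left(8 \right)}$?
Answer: $25 + 2 \sqrt{5377} \approx 171.66$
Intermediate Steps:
$C{\left(m \right)} = 0$
$O{\left(T,M \right)} = T^{2}$
$y{\left(g \right)} = g$ ($y{\left(g \right)} = g + 0 = g$)
$y{\left(O{\left(-5,2 \right)} \right)} + \sqrt{14719 + 6789} = \left(-5\right)^{2} + \sqrt{14719 + 6789} = 25 + \sqrt{21508} = 25 + 2 \sqrt{5377}$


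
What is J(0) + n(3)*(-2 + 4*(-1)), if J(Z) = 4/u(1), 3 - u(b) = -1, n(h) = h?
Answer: -17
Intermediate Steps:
u(b) = 4 (u(b) = 3 - 1*(-1) = 3 + 1 = 4)
J(Z) = 1 (J(Z) = 4/4 = 4*(¼) = 1)
J(0) + n(3)*(-2 + 4*(-1)) = 1 + 3*(-2 + 4*(-1)) = 1 + 3*(-2 - 4) = 1 + 3*(-6) = 1 - 18 = -17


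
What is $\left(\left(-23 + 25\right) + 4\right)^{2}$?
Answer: $36$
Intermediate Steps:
$\left(\left(-23 + 25\right) + 4\right)^{2} = \left(2 + 4\right)^{2} = 6^{2} = 36$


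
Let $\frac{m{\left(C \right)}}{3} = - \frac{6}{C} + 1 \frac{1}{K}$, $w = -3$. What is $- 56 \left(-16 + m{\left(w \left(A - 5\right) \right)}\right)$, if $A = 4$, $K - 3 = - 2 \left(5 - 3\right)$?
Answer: $1400$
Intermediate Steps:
$K = -1$ ($K = 3 - 2 \left(5 - 3\right) = 3 - 4 = -1$)
$m{\left(C \right)} = -3 - \frac{18}{C}$ ($m{\left(C \right)} = 3 \left(- \frac{6}{C} + 1 \frac{1}{-1}\right) = 3 \left(- \frac{6}{C} + 1 \left(-1\right)\right) = 3 \left(- \frac{6}{C} - 1\right) = 3 \left(-1 - \frac{6}{C}\right) = -3 - \frac{18}{C}$)
$- 56 \left(-16 + m{\left(w \left(A - 5\right) \right)}\right) = - 56 \left(-16 - \left(3 + \frac{18}{\left(-3\right) \left(4 - 5\right)}\right)\right) = - 56 \left(-16 - \left(3 + \frac{18}{\left(-3\right) \left(-1\right)}\right)\right) = - 56 \left(-16 - \left(3 + \frac{18}{3}\right)\right) = - 56 \left(-16 - 9\right) = \left(-56\right) \left(-25\right) = 1400$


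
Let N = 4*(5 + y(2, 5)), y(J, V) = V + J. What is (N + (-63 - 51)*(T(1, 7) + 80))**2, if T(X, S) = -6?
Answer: 70358544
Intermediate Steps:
y(J, V) = J + V
N = 48 (N = 4*(5 + (2 + 5)) = 4*(5 + 7) = 4*12 = 48)
(N + (-63 - 51)*(T(1, 7) + 80))**2 = (48 + (-63 - 51)*(-6 + 80))**2 = (48 - 114*74)**2 = (48 - 8436)**2 = (-8388)**2 = 70358544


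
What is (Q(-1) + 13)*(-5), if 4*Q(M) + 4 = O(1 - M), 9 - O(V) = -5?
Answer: -155/2 ≈ -77.500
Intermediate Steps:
O(V) = 14 (O(V) = 9 - 1*(-5) = 9 + 5 = 14)
Q(M) = 5/2 (Q(M) = -1 + (¼)*14 = -1 + 7/2 = 5/2)
(Q(-1) + 13)*(-5) = (5/2 + 13)*(-5) = (31/2)*(-5) = -155/2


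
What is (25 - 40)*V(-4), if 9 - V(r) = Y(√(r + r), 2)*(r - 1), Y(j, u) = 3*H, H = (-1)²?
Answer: -360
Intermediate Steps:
H = 1
Y(j, u) = 3 (Y(j, u) = 3*1 = 3)
V(r) = 12 - 3*r (V(r) = 9 - 3*(r - 1) = 9 - 3*(-1 + r) = 9 - (-3 + 3*r) = 9 + (3 - 3*r) = 12 - 3*r)
(25 - 40)*V(-4) = (25 - 40)*(12 - 3*(-4)) = -15*(12 + 12) = -15*24 = -360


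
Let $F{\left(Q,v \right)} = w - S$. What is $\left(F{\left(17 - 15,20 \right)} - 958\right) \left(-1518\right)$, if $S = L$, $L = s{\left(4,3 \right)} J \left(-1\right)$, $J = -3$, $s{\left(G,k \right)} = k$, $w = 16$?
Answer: $1443618$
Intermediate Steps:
$L = 9$ ($L = 3 \left(-3\right) \left(-1\right) = \left(-9\right) \left(-1\right) = 9$)
$S = 9$
$F{\left(Q,v \right)} = 7$ ($F{\left(Q,v \right)} = 16 - 9 = 7$)
$\left(F{\left(17 - 15,20 \right)} - 958\right) \left(-1518\right) = \left(7 - 958\right) \left(-1518\right) = \left(-951\right) \left(-1518\right) = 1443618$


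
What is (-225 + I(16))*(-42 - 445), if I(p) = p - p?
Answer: 109575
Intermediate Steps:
I(p) = 0
(-225 + I(16))*(-42 - 445) = (-225 + 0)*(-42 - 445) = -225*(-487) = 109575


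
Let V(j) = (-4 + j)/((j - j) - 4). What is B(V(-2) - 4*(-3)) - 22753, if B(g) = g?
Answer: -45479/2 ≈ -22740.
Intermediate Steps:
V(j) = 1 - j/4 (V(j) = (-4 + j)/(0 - 4) = (-4 + j)/(-4) = (-4 + j)*(-¼) = 1 - j/4)
B(V(-2) - 4*(-3)) - 22753 = ((1 - ¼*(-2)) - 4*(-3)) - 22753 = ((1 + ½) + 12) - 22753 = (3/2 + 12) - 22753 = 27/2 - 22753 = -45479/2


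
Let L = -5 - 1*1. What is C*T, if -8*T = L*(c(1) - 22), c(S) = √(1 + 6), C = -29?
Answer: 957/2 - 87*√7/4 ≈ 420.96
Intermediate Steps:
L = -6 (L = -5 - 1 = -6)
c(S) = √7
T = -33/2 + 3*√7/4 (T = -(-3)*(√7 - 22)/4 = -(-3)*(-22 + √7)/4 = -(132 - 6*√7)/8 = -33/2 + 3*√7/4 ≈ -14.516)
C*T = -29*(-33/2 + 3*√7/4) = 957/2 - 87*√7/4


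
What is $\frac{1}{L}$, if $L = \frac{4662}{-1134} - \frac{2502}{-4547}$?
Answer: $- \frac{40923}{145721} \approx -0.28083$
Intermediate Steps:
$L = - \frac{145721}{40923}$ ($L = 4662 \left(- \frac{1}{1134}\right) - - \frac{2502}{4547} = - \frac{37}{9} + \frac{2502}{4547} = - \frac{145721}{40923} \approx -3.5609$)
$\frac{1}{L} = \frac{1}{- \frac{145721}{40923}} = - \frac{40923}{145721}$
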